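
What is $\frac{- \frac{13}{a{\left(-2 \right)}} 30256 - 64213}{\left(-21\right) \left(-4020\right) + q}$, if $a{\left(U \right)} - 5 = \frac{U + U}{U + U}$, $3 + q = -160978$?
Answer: $\frac{389303}{229683} \approx 1.695$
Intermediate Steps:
$q = -160981$ ($q = -3 - 160978 = -160981$)
$a{\left(U \right)} = 6$ ($a{\left(U \right)} = 5 + \frac{U + U}{U + U} = 5 + \frac{2 U}{2 U} = 5 + 2 U \frac{1}{2 U} = 5 + 1 = 6$)
$\frac{- \frac{13}{a{\left(-2 \right)}} 30256 - 64213}{\left(-21\right) \left(-4020\right) + q} = \frac{- \frac{13}{6} \cdot 30256 - 64213}{\left(-21\right) \left(-4020\right) - 160981} = \frac{\left(-13\right) \frac{1}{6} \cdot 30256 - 64213}{84420 - 160981} = \frac{\left(- \frac{13}{6}\right) 30256 - 64213}{-76561} = \left(- \frac{196664}{3} - 64213\right) \left(- \frac{1}{76561}\right) = \left(- \frac{389303}{3}\right) \left(- \frac{1}{76561}\right) = \frac{389303}{229683}$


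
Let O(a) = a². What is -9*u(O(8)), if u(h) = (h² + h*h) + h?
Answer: -74304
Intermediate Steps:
u(h) = h + 2*h² (u(h) = (h² + h²) + h = 2*h² + h = h + 2*h²)
-9*u(O(8)) = -9*8²*(1 + 2*8²) = -576*(1 + 2*64) = -576*(1 + 128) = -576*129 = -9*8256 = -74304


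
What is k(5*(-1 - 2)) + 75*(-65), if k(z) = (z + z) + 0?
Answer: -4905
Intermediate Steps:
k(z) = 2*z (k(z) = 2*z + 0 = 2*z)
k(5*(-1 - 2)) + 75*(-65) = 2*(5*(-1 - 2)) + 75*(-65) = 2*(5*(-3)) - 4875 = 2*(-15) - 4875 = -30 - 4875 = -4905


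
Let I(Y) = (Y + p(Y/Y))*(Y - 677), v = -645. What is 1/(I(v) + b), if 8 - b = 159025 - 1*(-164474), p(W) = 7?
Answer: 1/519945 ≈ 1.9233e-6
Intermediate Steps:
I(Y) = (-677 + Y)*(7 + Y) (I(Y) = (Y + 7)*(Y - 677) = (7 + Y)*(-677 + Y) = (-677 + Y)*(7 + Y))
b = -323491 (b = 8 - (159025 - 1*(-164474)) = 8 - (159025 + 164474) = 8 - 1*323499 = 8 - 323499 = -323491)
1/(I(v) + b) = 1/((-4739 + (-645)**2 - 670*(-645)) - 323491) = 1/((-4739 + 416025 + 432150) - 323491) = 1/(843436 - 323491) = 1/519945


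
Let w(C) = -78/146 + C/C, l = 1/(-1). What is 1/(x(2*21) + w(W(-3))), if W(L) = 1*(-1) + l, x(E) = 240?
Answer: 73/17554 ≈ 0.0041586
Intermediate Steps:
l = -1 (l = 1*(-1) = -1)
W(L) = -2 (W(L) = 1*(-1) - 1 = -1 - 1 = -2)
w(C) = 34/73 (w(C) = -78*1/146 + 1 = -39/73 + 1 = 34/73)
1/(x(2*21) + w(W(-3))) = 1/(240 + 34/73) = 1/(17554/73) = 73/17554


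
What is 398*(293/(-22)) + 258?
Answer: -55469/11 ≈ -5042.6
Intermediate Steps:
398*(293/(-22)) + 258 = 398*(293*(-1/22)) + 258 = 398*(-293/22) + 258 = -58307/11 + 258 = -55469/11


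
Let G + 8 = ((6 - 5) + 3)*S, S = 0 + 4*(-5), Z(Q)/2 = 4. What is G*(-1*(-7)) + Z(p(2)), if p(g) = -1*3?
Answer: -608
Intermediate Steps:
p(g) = -3
Z(Q) = 8 (Z(Q) = 2*4 = 8)
S = -20 (S = 0 - 20 = -20)
G = -88 (G = -8 + ((6 - 5) + 3)*(-20) = -8 + (1 + 3)*(-20) = -8 + 4*(-20) = -8 - 80 = -88)
G*(-1*(-7)) + Z(p(2)) = -(-88)*(-7) + 8 = -88*7 + 8 = -616 + 8 = -608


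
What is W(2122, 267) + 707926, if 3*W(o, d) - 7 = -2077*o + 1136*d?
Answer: -660099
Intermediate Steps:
W(o, d) = 7/3 - 2077*o/3 + 1136*d/3 (W(o, d) = 7/3 + (-2077*o + 1136*d)/3 = 7/3 + (-2077*o/3 + 1136*d/3) = 7/3 - 2077*o/3 + 1136*d/3)
W(2122, 267) + 707926 = (7/3 - 2077/3*2122 + (1136/3)*267) + 707926 = (7/3 - 4407394/3 + 101104) + 707926 = -1368025 + 707926 = -660099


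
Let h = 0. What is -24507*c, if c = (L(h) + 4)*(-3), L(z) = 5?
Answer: 661689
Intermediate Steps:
c = -27 (c = (5 + 4)*(-3) = 9*(-3) = -27)
-24507*c = -24507*(-27) = 661689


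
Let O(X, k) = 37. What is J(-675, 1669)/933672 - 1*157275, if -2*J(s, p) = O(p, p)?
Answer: -293686527637/1867344 ≈ -1.5728e+5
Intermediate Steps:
J(s, p) = -37/2 (J(s, p) = -½*37 = -37/2)
J(-675, 1669)/933672 - 1*157275 = -37/2/933672 - 1*157275 = -37/2*1/933672 - 157275 = -37/1867344 - 157275 = -293686527637/1867344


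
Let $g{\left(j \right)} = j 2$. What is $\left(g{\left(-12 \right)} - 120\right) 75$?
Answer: $-10800$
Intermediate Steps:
$g{\left(j \right)} = 2 j$
$\left(g{\left(-12 \right)} - 120\right) 75 = \left(2 \left(-12\right) - 120\right) 75 = \left(-24 - 120\right) 75 = \left(-144\right) 75 = -10800$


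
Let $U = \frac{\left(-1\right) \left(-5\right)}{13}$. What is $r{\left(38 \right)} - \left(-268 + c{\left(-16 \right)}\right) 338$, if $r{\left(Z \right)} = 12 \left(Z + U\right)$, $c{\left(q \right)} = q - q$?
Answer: $\frac{1183580}{13} \approx 91045.0$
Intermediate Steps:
$U = \frac{5}{13}$ ($U = 5 \cdot \frac{1}{13} = \frac{5}{13} \approx 0.38462$)
$c{\left(q \right)} = 0$
$r{\left(Z \right)} = \frac{60}{13} + 12 Z$ ($r{\left(Z \right)} = 12 \left(Z + \frac{5}{13}\right) = 12 \left(\frac{5}{13} + Z\right) = \frac{60}{13} + 12 Z$)
$r{\left(38 \right)} - \left(-268 + c{\left(-16 \right)}\right) 338 = \left(\frac{60}{13} + 12 \cdot 38\right) - \left(-268 + 0\right) 338 = \left(\frac{60}{13} + 456\right) - \left(-268\right) 338 = \frac{5988}{13} - -90584 = \frac{5988}{13} + 90584 = \frac{1183580}{13}$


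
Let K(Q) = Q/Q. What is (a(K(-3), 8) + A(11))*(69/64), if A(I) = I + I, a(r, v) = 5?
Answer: 1863/64 ≈ 29.109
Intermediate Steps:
K(Q) = 1
A(I) = 2*I
(a(K(-3), 8) + A(11))*(69/64) = (5 + 2*11)*(69/64) = (5 + 22)*(69*(1/64)) = 27*(69/64) = 1863/64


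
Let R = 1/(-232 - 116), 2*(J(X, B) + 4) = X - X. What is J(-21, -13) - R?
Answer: -1391/348 ≈ -3.9971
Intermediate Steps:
J(X, B) = -4 (J(X, B) = -4 + (X - X)/2 = -4 + (½)*0 = -4 + 0 = -4)
R = -1/348 (R = 1/(-348) = -1/348 ≈ -0.0028736)
J(-21, -13) - R = -4 - 1*(-1/348) = -4 + 1/348 = -1391/348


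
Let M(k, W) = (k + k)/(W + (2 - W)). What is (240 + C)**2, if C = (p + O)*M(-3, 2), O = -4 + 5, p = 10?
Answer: 42849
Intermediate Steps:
O = 1
M(k, W) = k (M(k, W) = (2*k)/2 = (2*k)*(1/2) = k)
C = -33 (C = (10 + 1)*(-3) = 11*(-3) = -33)
(240 + C)**2 = (240 - 33)**2 = 207**2 = 42849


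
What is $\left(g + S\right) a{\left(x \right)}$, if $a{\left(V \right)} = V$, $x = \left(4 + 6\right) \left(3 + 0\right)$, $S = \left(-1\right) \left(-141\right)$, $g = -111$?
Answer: $900$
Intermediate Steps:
$S = 141$
$x = 30$ ($x = 10 \cdot 3 = 30$)
$\left(g + S\right) a{\left(x \right)} = \left(-111 + 141\right) 30 = 30 \cdot 30 = 900$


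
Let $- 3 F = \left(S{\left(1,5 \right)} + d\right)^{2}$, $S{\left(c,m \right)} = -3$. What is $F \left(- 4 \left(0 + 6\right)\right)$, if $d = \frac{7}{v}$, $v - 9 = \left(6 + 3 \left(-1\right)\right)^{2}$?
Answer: $\frac{4418}{81} \approx 54.543$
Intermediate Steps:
$v = 18$ ($v = 9 + \left(6 + 3 \left(-1\right)\right)^{2} = 9 + \left(6 - 3\right)^{2} = 9 + 3^{2} = 9 + 9 = 18$)
$d = \frac{7}{18} \approx 0.38889$
$F = - \frac{2209}{972}$ ($F = - \frac{\left(-3 + \frac{7}{18}\right)^{2}}{3} = - \frac{\left(- \frac{47}{18}\right)^{2}}{3} = \left(- \frac{1}{3}\right) \frac{2209}{324} = - \frac{2209}{972} \approx -2.2726$)
$F \left(- 4 \left(0 + 6\right)\right) = - \frac{2209 \left(- 4 \left(0 + 6\right)\right)}{972} = - \frac{2209 \left(\left(-4\right) 6\right)}{972} = \left(- \frac{2209}{972}\right) \left(-24\right) = \frac{4418}{81}$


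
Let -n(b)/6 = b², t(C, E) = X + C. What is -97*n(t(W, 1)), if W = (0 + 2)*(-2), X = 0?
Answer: 9312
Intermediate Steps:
W = -4 (W = 2*(-2) = -4)
t(C, E) = C (t(C, E) = 0 + C = C)
n(b) = -6*b²
-97*n(t(W, 1)) = -(-582)*(-4)² = -(-582)*16 = -97*(-96) = 9312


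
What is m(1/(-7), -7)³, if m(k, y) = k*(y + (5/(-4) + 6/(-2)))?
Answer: 91125/21952 ≈ 4.1511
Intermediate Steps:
m(k, y) = k*(-17/4 + y) (m(k, y) = k*(y + (5*(-¼) + 6*(-½))) = k*(y + (-5/4 - 3)) = k*(y - 17/4) = k*(-17/4 + y))
m(1/(-7), -7)³ = ((¼)*(-17 + 4*(-7))/(-7))³ = ((¼)*(-⅐)*(-17 - 28))³ = ((¼)*(-⅐)*(-45))³ = (45/28)³ = 91125/21952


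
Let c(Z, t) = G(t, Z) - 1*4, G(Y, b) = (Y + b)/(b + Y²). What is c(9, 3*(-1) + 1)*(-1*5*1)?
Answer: 225/13 ≈ 17.308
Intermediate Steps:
G(Y, b) = (Y + b)/(b + Y²)
c(Z, t) = -4 + (Z + t)/(Z + t²) (c(Z, t) = (t + Z)/(Z + t²) - 1*4 = (Z + t)/(Z + t²) - 4 = -4 + (Z + t)/(Z + t²))
c(9, 3*(-1) + 1)*(-1*5*1) = (((3*(-1) + 1) - 4*(3*(-1) + 1)² - 3*9)/(9 + (3*(-1) + 1)²))*(-1*5*1) = (((-3 + 1) - 4*(-3 + 1)² - 27)/(9 + (-3 + 1)²))*(-5*1) = ((-2 - 4*(-2)² - 27)/(9 + (-2)²))*(-5) = ((-2 - 4*4 - 27)/(9 + 4))*(-5) = ((-2 - 16 - 27)/13)*(-5) = ((1/13)*(-45))*(-5) = -45/13*(-5) = 225/13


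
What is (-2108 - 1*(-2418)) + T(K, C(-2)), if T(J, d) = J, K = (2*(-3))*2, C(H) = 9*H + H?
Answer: 298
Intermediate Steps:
C(H) = 10*H
K = -12 (K = -6*2 = -12)
(-2108 - 1*(-2418)) + T(K, C(-2)) = (-2108 - 1*(-2418)) - 12 = (-2108 + 2418) - 12 = 310 - 12 = 298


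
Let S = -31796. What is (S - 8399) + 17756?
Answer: -22439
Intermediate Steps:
(S - 8399) + 17756 = (-31796 - 8399) + 17756 = -40195 + 17756 = -22439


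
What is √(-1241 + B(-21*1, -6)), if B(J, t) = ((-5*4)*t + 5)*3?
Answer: I*√866 ≈ 29.428*I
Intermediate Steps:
B(J, t) = 15 - 60*t (B(J, t) = (-20*t + 5)*3 = (5 - 20*t)*3 = 15 - 60*t)
√(-1241 + B(-21*1, -6)) = √(-1241 + (15 - 60*(-6))) = √(-1241 + (15 + 360)) = √(-1241 + 375) = √(-866) = I*√866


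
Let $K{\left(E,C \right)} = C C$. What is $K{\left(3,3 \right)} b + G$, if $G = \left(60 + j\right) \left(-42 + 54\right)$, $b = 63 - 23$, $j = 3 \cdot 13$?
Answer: $1548$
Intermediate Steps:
$j = 39$
$b = 40$
$K{\left(E,C \right)} = C^{2}$
$G = 1188$ ($G = \left(60 + 39\right) \left(-42 + 54\right) = 99 \cdot 12 = 1188$)
$K{\left(3,3 \right)} b + G = 3^{2} \cdot 40 + 1188 = 9 \cdot 40 + 1188 = 360 + 1188 = 1548$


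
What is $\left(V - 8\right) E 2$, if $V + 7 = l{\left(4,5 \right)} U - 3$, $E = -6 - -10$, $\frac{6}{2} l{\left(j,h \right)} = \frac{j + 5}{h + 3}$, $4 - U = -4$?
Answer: $-120$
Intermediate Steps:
$U = 8$ ($U = 4 - -4 = 4 + 4 = 8$)
$l{\left(j,h \right)} = \frac{5 + j}{3 \left(3 + h\right)}$ ($l{\left(j,h \right)} = \frac{\left(j + 5\right) \frac{1}{h + 3}}{3} = \frac{\left(5 + j\right) \frac{1}{3 + h}}{3} = \frac{\frac{1}{3 + h} \left(5 + j\right)}{3} = \frac{5 + j}{3 \left(3 + h\right)}$)
$E = 4$ ($E = -6 + 10 = 4$)
$V = -7$ ($V = -7 - \left(3 - \frac{5 + 4}{3 \left(3 + 5\right)} 8\right) = -7 - \left(3 - \frac{1}{3} \cdot \frac{1}{8} \cdot 9 \cdot 8\right) = -7 + \left(\frac{3}{8} \cdot 8 - 3\right) = -7 + \left(3 - 3\right) = -7 + 0 = -7$)
$\left(V - 8\right) E 2 = \left(-7 - 8\right) 4 \cdot 2 = \left(-15\right) 4 \cdot 2 = \left(-60\right) 2 = -120$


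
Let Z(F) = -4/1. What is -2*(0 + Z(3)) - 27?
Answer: -19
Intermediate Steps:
Z(F) = -4 (Z(F) = -4*1 = -4)
-2*(0 + Z(3)) - 27 = -2*(0 - 4) - 27 = -2*(-4) - 27 = 8 - 27 = -19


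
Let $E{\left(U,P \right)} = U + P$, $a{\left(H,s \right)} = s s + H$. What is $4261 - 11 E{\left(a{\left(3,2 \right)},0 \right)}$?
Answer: $4184$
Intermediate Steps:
$a{\left(H,s \right)} = H + s^{2}$ ($a{\left(H,s \right)} = s^{2} + H = H + s^{2}$)
$E{\left(U,P \right)} = P + U$
$4261 - 11 E{\left(a{\left(3,2 \right)},0 \right)} = 4261 - 11 \left(0 + \left(3 + 2^{2}\right)\right) = 4261 - 11 \left(0 + \left(3 + 4\right)\right) = 4261 - 11 \left(0 + 7\right) = 4261 - 77 = 4184$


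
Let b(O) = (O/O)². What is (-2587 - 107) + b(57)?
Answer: -2693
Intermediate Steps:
b(O) = 1 (b(O) = 1² = 1)
(-2587 - 107) + b(57) = (-2587 - 107) + 1 = -2694 + 1 = -2693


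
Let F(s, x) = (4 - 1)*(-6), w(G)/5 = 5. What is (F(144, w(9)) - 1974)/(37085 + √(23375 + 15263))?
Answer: -24624440/458419529 + 664*√38638/458419529 ≈ -0.053431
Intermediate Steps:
w(G) = 25 (w(G) = 5*5 = 25)
F(s, x) = -18 (F(s, x) = 3*(-6) = -18)
(F(144, w(9)) - 1974)/(37085 + √(23375 + 15263)) = (-18 - 1974)/(37085 + √(23375 + 15263)) = -1992/(37085 + √38638)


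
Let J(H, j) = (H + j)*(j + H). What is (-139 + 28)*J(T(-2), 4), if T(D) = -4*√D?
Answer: 1776 + 3552*I*√2 ≈ 1776.0 + 5023.3*I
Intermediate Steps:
J(H, j) = (H + j)² (J(H, j) = (H + j)*(H + j) = (H + j)²)
(-139 + 28)*J(T(-2), 4) = (-139 + 28)*(-4*I*√2 + 4)² = -111*(-4*I*√2 + 4)² = -111*(4 - 4*I*√2)²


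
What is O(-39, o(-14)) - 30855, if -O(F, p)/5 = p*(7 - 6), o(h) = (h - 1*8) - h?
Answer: -30815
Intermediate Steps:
o(h) = -8 (o(h) = (h - 8) - h = (-8 + h) - h = -8)
O(F, p) = -5*p (O(F, p) = -5*p*(7 - 6) = -5*p)
O(-39, o(-14)) - 30855 = -5*(-8) - 30855 = 40 - 30855 = -30815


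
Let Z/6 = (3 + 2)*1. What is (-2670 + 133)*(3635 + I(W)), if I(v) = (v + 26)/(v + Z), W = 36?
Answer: -304404482/33 ≈ -9.2244e+6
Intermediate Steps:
Z = 30 (Z = 6*((3 + 2)*1) = 6*(5*1) = 6*5 = 30)
I(v) = (26 + v)/(30 + v) (I(v) = (v + 26)/(v + 30) = (26 + v)/(30 + v))
(-2670 + 133)*(3635 + I(W)) = (-2670 + 133)*(3635 + (26 + 36)/(30 + 36)) = -2537*(3635 + 62/66) = -2537*(3635 + (1/66)*62) = -2537*(3635 + 31/33) = -2537*119986/33 = -304404482/33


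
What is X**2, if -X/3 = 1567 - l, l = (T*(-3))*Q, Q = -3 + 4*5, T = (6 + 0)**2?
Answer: 104223681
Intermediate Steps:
T = 36 (T = 6**2 = 36)
Q = 17 (Q = -3 + 20 = 17)
l = -1836 (l = (36*(-3))*17 = -108*17 = -1836)
X = -10209 (X = -3*(1567 - 1*(-1836)) = -3*(1567 + 1836) = -3*3403 = -10209)
X**2 = (-10209)**2 = 104223681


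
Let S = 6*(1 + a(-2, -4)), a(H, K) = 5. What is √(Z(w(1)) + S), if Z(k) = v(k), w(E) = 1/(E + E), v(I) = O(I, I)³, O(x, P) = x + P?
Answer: √37 ≈ 6.0828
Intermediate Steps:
O(x, P) = P + x
v(I) = 8*I³ (v(I) = (I + I)³ = (2*I)³ = 8*I³)
w(E) = 1/(2*E)
Z(k) = 8*k³
S = 36 (S = 6*(1 + 5) = 6*6 = 36)
√(Z(w(1)) + S) = √(8*((½)/1)³ + 36) = √(8*((½)*1)³ + 36) = √(8*(½)³ + 36) = √(8*(⅛) + 36) = √(1 + 36) = √37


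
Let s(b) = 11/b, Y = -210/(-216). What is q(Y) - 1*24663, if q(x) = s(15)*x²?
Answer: -95887049/3888 ≈ -24662.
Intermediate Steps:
Y = 35/36 (Y = -210*(-1/216) = 35/36 ≈ 0.97222)
q(x) = 11*x²/15 (q(x) = (11/15)*x² = (11*(1/15))*x² = 11*x²/15)
q(Y) - 1*24663 = 11*(35/36)²/15 - 1*24663 = (11/15)*(1225/1296) - 24663 = 2695/3888 - 24663 = -95887049/3888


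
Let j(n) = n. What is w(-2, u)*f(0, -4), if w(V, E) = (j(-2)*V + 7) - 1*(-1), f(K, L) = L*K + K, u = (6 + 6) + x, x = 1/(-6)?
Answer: 0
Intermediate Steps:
x = -⅙ ≈ -0.16667
u = 71/6 (u = (6 + 6) - ⅙ = 12 - ⅙ = 71/6 ≈ 11.833)
f(K, L) = K + K*L (f(K, L) = K*L + K = K + K*L)
w(V, E) = 8 - 2*V (w(V, E) = (-2*V + 7) - 1*(-1) = (7 - 2*V) + 1 = 8 - 2*V)
w(-2, u)*f(0, -4) = (8 - 2*(-2))*(0*(1 - 4)) = (8 + 4)*(0*(-3)) = 12*0 = 0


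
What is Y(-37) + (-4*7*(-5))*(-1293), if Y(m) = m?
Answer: -181057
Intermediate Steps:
Y(-37) + (-4*7*(-5))*(-1293) = -37 + (-4*7*(-5))*(-1293) = -37 - 28*(-5)*(-1293) = -37 + 140*(-1293) = -37 - 181020 = -181057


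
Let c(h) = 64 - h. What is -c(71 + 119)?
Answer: 126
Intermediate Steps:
-c(71 + 119) = -(64 - (71 + 119)) = -(64 - 1*190) = -(64 - 190) = -1*(-126) = 126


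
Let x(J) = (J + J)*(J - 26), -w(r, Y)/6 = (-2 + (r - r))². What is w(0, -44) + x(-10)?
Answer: 696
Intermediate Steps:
w(r, Y) = -24 (w(r, Y) = -6*(-2 + (r - r))² = -6*(-2 + 0)² = -6*(-2)² = -6*4 = -24)
x(J) = 2*J*(-26 + J) (x(J) = (2*J)*(-26 + J) = 2*J*(-26 + J))
w(0, -44) + x(-10) = -24 + 2*(-10)*(-26 - 10) = -24 + 2*(-10)*(-36) = -24 + 720 = 696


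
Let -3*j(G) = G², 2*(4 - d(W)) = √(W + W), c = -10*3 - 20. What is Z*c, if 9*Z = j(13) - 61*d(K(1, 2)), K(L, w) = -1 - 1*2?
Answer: 45050/27 - 1525*I*√6/9 ≈ 1668.5 - 415.05*I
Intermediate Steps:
c = -50 (c = -30 - 20 = -50)
K(L, w) = -3 (K(L, w) = -1 - 2 = -3)
d(W) = 4 - √2*√W/2 (d(W) = 4 - √(W + W)/2 = 4 - √2*√W/2)
j(G) = -G²/3
Z = -901/27 + 61*I*√6/18 (Z = (-⅓*13² - 61*(4 - √2*√(-3)/2))/9 = (-⅓*169 - 61*(4 - √2*I*√3/2))/9 = (-169/3 - 61*(4 - I*√6/2))/9 = (-169/3 + (-244 + 61*I*√6/2))/9 = (-901/3 + 61*I*√6/2)/9 = -901/27 + 61*I*√6/18 ≈ -33.37 + 8.3011*I)
Z*c = (-901/27 + 61*I*√6/18)*(-50) = 45050/27 - 1525*I*√6/9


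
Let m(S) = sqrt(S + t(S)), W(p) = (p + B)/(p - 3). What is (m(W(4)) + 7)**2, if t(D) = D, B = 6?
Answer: 69 + 28*sqrt(5) ≈ 131.61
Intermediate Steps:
W(p) = (6 + p)/(-3 + p) (W(p) = (p + 6)/(p - 3) = (6 + p)/(-3 + p))
m(S) = sqrt(2)*sqrt(S) (m(S) = sqrt(S + S) = sqrt(2*S) = sqrt(2)*sqrt(S))
(m(W(4)) + 7)**2 = (sqrt(2)*sqrt((6 + 4)/(-3 + 4)) + 7)**2 = (sqrt(2)*sqrt(10/1) + 7)**2 = (sqrt(2)*sqrt(1*10) + 7)**2 = (sqrt(2)*sqrt(10) + 7)**2 = (2*sqrt(5) + 7)**2 = (7 + 2*sqrt(5))**2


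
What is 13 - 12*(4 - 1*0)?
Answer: -35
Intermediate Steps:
13 - 12*(4 - 1*0) = 13 - 12*(4 + 0) = 13 - 12*4 = 13 - 3*16 = 13 - 48 = -35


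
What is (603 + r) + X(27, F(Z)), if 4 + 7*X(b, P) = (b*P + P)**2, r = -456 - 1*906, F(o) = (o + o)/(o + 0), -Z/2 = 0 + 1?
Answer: -2181/7 ≈ -311.57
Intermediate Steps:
Z = -2 (Z = -2*(0 + 1) = -2*1 = -2)
F(o) = 2 (F(o) = (2*o)/o = 2)
r = -1362 (r = -456 - 906 = -1362)
X(b, P) = -4/7 + (P + P*b)**2/7 (X(b, P) = -4/7 + (b*P + P)**2/7 = -4/7 + (P*b + P)**2/7 = -4/7 + (P + P*b)**2/7)
(603 + r) + X(27, F(Z)) = (603 - 1362) + (-4/7 + (1/7)*2**2*(1 + 27)**2) = -759 + (-4/7 + (1/7)*4*28**2) = -759 + (-4/7 + (1/7)*4*784) = -759 + (-4/7 + 448) = -759 + 3132/7 = -2181/7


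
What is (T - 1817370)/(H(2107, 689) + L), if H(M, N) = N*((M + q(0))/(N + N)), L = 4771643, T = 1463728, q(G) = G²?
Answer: -707284/9545393 ≈ -0.074097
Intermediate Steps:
H(M, N) = M/2 (H(M, N) = N*((M + 0²)/(N + N)) = N*((M + 0)/((2*N))) = N*(M*(1/(2*N))) = N*(M/(2*N)) = M/2)
(T - 1817370)/(H(2107, 689) + L) = (1463728 - 1817370)/((½)*2107 + 4771643) = -353642/(2107/2 + 4771643) = -353642/9545393/2 = -353642*2/9545393 = -707284/9545393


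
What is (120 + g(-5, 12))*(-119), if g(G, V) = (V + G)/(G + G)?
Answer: -141967/10 ≈ -14197.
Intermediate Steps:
g(G, V) = (G + V)/(2*G) (g(G, V) = (G + V)/((2*G)) = (G + V)*(1/(2*G)) = (G + V)/(2*G))
(120 + g(-5, 12))*(-119) = (120 + (½)*(-5 + 12)/(-5))*(-119) = (120 + (½)*(-⅕)*7)*(-119) = (120 - 7/10)*(-119) = (1193/10)*(-119) = -141967/10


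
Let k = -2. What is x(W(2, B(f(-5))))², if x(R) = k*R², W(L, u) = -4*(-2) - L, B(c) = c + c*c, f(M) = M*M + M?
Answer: 5184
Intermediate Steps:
f(M) = M + M² (f(M) = M² + M = M + M²)
B(c) = c + c²
W(L, u) = 8 - L
x(R) = -2*R²
x(W(2, B(f(-5))))² = (-2*(8 - 1*2)²)² = (-2*(8 - 2)²)² = (-2*6²)² = (-2*36)² = (-72)² = 5184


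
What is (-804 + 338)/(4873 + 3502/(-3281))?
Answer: -89938/940283 ≈ -0.095650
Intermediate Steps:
(-804 + 338)/(4873 + 3502/(-3281)) = -466/(4873 + 3502*(-1/3281)) = -466/(4873 - 206/193) = -466/940283/193 = -466*193/940283 = -89938/940283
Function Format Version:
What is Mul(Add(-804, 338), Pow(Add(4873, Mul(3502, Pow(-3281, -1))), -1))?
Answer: Rational(-89938, 940283) ≈ -0.095650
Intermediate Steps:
Mul(Add(-804, 338), Pow(Add(4873, Mul(3502, Pow(-3281, -1))), -1)) = Mul(-466, Pow(Add(4873, Mul(3502, Rational(-1, 3281))), -1)) = Mul(-466, Pow(Add(4873, Rational(-206, 193)), -1)) = Mul(-466, Pow(Rational(940283, 193), -1)) = Mul(-466, Rational(193, 940283)) = Rational(-89938, 940283)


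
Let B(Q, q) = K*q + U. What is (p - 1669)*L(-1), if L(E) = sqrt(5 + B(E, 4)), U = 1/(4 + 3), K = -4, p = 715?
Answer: -1908*I*sqrt(133)/7 ≈ -3143.4*I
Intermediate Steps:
U = 1/7 ≈ 0.14286
B(Q, q) = 1/7 - 4*q (B(Q, q) = -4*q + 1/7 = 1/7 - 4*q)
L(E) = 2*I*sqrt(133)/7 (L(E) = sqrt(5 + (1/7 - 4*4)) = sqrt(5 + (1/7 - 16)) = sqrt(5 - 111/7) = sqrt(-76/7) = 2*I*sqrt(133)/7)
(p - 1669)*L(-1) = (715 - 1669)*(2*I*sqrt(133)/7) = -1908*I*sqrt(133)/7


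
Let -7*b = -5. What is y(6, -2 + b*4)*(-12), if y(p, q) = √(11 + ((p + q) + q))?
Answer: -12*√917/7 ≈ -51.912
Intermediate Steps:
b = 5/7 (b = -⅐*(-5) = 5/7 ≈ 0.71429)
y(p, q) = √(11 + p + 2*q) (y(p, q) = √(11 + (p + 2*q)) = √(11 + p + 2*q))
y(6, -2 + b*4)*(-12) = √(11 + 6 + 2*(-2 + (5/7)*4))*(-12) = √(11 + 6 + 2*(-2 + 20/7))*(-12) = √(11 + 6 + 2*(6/7))*(-12) = √(11 + 6 + 12/7)*(-12) = √(131/7)*(-12) = (√917/7)*(-12) = -12*√917/7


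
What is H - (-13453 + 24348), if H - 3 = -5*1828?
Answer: -20032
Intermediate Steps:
H = -9137 (H = 3 - 5*1828 = 3 - 9140 = -9137)
H - (-13453 + 24348) = -9137 - (-13453 + 24348) = -9137 - 1*10895 = -9137 - 10895 = -20032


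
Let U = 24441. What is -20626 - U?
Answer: -45067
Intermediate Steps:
-20626 - U = -20626 - 1*24441 = -20626 - 24441 = -45067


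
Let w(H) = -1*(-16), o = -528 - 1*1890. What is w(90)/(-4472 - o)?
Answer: -8/1027 ≈ -0.0077897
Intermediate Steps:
o = -2418 (o = -528 - 1890 = -2418)
w(H) = 16
w(90)/(-4472 - o) = 16/(-4472 - 1*(-2418)) = 16/(-4472 + 2418) = 16/(-2054) = 16*(-1/2054) = -8/1027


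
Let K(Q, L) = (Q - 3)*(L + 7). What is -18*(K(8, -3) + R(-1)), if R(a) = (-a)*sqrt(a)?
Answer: -360 - 18*I ≈ -360.0 - 18.0*I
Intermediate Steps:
R(a) = -a**(3/2)
K(Q, L) = (-3 + Q)*(7 + L)
-18*(K(8, -3) + R(-1)) = -18*((-21 - 3*(-3) + 7*8 - 3*8) - (-1)**(3/2)) = -18*((-21 + 9 + 56 - 24) - (-1)*I) = -18*(20 + I) = -360 - 18*I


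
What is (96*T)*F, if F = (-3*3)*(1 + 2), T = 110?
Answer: -285120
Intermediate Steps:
F = -27 (F = -9*3 = -27)
(96*T)*F = (96*110)*(-27) = 10560*(-27) = -285120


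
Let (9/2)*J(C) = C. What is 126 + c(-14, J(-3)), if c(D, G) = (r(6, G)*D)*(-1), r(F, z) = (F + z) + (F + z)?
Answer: 826/3 ≈ 275.33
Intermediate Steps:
J(C) = 2*C/9
r(F, z) = 2*F + 2*z
c(D, G) = -D*(12 + 2*G) (c(D, G) = ((2*6 + 2*G)*D)*(-1) = ((12 + 2*G)*D)*(-1) = (D*(12 + 2*G))*(-1) = -D*(12 + 2*G))
126 + c(-14, J(-3)) = 126 - 2*(-14)*(6 + (2/9)*(-3)) = 126 - 2*(-14)*(6 - ⅔) = 126 - 2*(-14)*16/3 = 126 + 448/3 = 826/3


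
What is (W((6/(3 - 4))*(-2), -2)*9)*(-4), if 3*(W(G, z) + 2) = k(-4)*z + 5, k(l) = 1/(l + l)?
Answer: 9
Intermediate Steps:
k(l) = 1/(2*l)
W(G, z) = -1/3 - z/24 (W(G, z) = -2 + (((1/2)/(-4))*z + 5)/3 = -2 + (((1/2)*(-1/4))*z + 5)/3 = -2 + (-z/8 + 5)/3 = -2 + (5 - z/8)/3 = -2 + (5/3 - z/24) = -1/3 - z/24)
(W((6/(3 - 4))*(-2), -2)*9)*(-4) = ((-1/3 - 1/24*(-2))*9)*(-4) = ((-1/3 + 1/12)*9)*(-4) = -1/4*9*(-4) = -9/4*(-4) = 9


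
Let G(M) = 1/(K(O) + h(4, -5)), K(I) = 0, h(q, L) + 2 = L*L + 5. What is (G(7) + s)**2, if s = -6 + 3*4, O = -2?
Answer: 28561/784 ≈ 36.430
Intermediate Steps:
s = 6 (s = -6 + 12 = 6)
h(q, L) = 3 + L**2 (h(q, L) = -2 + (L*L + 5) = -2 + (L**2 + 5) = -2 + (5 + L**2) = 3 + L**2)
G(M) = 1/28 (G(M) = 1/(0 + (3 + (-5)**2)) = 1/(0 + (3 + 25)) = 1/(0 + 28) = 1/28)
(G(7) + s)**2 = (1/28 + 6)**2 = (169/28)**2 = 28561/784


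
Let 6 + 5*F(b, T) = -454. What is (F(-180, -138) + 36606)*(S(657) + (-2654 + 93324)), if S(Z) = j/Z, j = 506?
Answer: 2175164393744/657 ≈ 3.3108e+9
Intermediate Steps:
F(b, T) = -92 (F(b, T) = -6/5 + (⅕)*(-454) = -6/5 - 454/5 = -92)
S(Z) = 506/Z
(F(-180, -138) + 36606)*(S(657) + (-2654 + 93324)) = (-92 + 36606)*(506/657 + (-2654 + 93324)) = 36514*(506*(1/657) + 90670) = 36514*(506/657 + 90670) = 36514*(59570696/657) = 2175164393744/657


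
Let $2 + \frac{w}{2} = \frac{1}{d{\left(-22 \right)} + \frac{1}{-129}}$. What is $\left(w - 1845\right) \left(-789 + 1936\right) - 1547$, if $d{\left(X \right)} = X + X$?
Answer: $- \frac{12048876876}{5677} \approx -2.1224 \cdot 10^{6}$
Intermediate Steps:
$d{\left(X \right)} = 2 X$
$w = - \frac{22966}{5677}$ ($w = -4 + \frac{2}{2 \left(-22\right) + \frac{1}{-129}} = -4 + \frac{2}{-44 - \frac{1}{129}} = -4 + \frac{2}{- \frac{5677}{129}} = -4 + 2 \left(- \frac{129}{5677}\right) = -4 - \frac{258}{5677} = - \frac{22966}{5677} \approx -4.0454$)
$\left(w - 1845\right) \left(-789 + 1936\right) - 1547 = \left(- \frac{22966}{5677} - 1845\right) \left(-789 + 1936\right) - 1547 = \left(- \frac{10497031}{5677}\right) 1147 - 1547 = - \frac{12040094557}{5677} - 1547 = - \frac{12048876876}{5677}$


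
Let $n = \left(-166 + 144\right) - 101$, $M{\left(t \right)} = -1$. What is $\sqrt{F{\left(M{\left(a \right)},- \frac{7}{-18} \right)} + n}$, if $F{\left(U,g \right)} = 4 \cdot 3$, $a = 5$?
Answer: $i \sqrt{111} \approx 10.536 i$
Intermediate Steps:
$F{\left(U,g \right)} = 12$
$n = -123$ ($n = -22 - 101 = -123$)
$\sqrt{F{\left(M{\left(a \right)},- \frac{7}{-18} \right)} + n} = \sqrt{12 - 123} = \sqrt{-111} = i \sqrt{111}$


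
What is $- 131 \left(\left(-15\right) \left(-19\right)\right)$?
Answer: $-37335$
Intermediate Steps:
$- 131 \left(\left(-15\right) \left(-19\right)\right) = \left(-131\right) 285 = -37335$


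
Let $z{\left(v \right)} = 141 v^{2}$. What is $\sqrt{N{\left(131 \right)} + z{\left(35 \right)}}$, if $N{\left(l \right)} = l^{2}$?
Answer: $19 \sqrt{526} \approx 435.76$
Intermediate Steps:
$\sqrt{N{\left(131 \right)} + z{\left(35 \right)}} = \sqrt{131^{2} + 141 \cdot 35^{2}} = \sqrt{17161 + 141 \cdot 1225} = \sqrt{17161 + 172725} = \sqrt{189886} = 19 \sqrt{526}$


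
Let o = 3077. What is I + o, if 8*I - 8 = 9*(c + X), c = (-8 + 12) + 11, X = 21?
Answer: 6237/2 ≈ 3118.5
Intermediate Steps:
c = 15 (c = 4 + 11 = 15)
I = 83/2 (I = 1 + (9*(15 + 21))/8 = 1 + (9*36)/8 = 1 + (⅛)*324 = 1 + 81/2 = 83/2 ≈ 41.500)
I + o = 83/2 + 3077 = 6237/2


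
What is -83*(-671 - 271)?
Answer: 78186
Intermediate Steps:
-83*(-671 - 271) = -83*(-942) = -1*(-78186) = 78186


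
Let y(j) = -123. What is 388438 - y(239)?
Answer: 388561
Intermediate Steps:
388438 - y(239) = 388438 - 1*(-123) = 388438 + 123 = 388561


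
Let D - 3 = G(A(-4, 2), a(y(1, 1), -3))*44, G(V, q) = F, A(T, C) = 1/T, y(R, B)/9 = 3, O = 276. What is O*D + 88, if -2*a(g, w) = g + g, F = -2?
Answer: -23372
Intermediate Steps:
y(R, B) = 27 (y(R, B) = 9*3 = 27)
a(g, w) = -g (a(g, w) = -(g + g)/2 = -g)
G(V, q) = -2
D = -85 (D = 3 - 2*44 = 3 - 88 = -85)
O*D + 88 = 276*(-85) + 88 = -23460 + 88 = -23372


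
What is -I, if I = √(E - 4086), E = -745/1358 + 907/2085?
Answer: -I*√32758355663946570/2831430 ≈ -63.923*I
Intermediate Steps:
E = -321619/2831430 (E = -745*1/1358 + 907*(1/2085) = -745/1358 + 907/2085 = -321619/2831430 ≈ -0.11359)
I = I*√32758355663946570/2831430 (I = √(-321619/2831430 - 4086) = √(-11569544599/2831430) = I*√32758355663946570/2831430 ≈ 63.923*I)
-I = -I*√32758355663946570/2831430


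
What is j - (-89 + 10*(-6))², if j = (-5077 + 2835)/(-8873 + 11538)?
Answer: -59167907/2665 ≈ -22202.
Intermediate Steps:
j = -2242/2665 ≈ -0.84128
j - (-89 + 10*(-6))² = -2242/2665 - (-89 + 10*(-6))² = -2242/2665 - (-89 - 60)² = -2242/2665 - 1*(-149)² = -2242/2665 - 1*22201 = -2242/2665 - 22201 = -59167907/2665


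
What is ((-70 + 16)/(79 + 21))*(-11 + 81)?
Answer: -189/5 ≈ -37.800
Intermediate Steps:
((-70 + 16)/(79 + 21))*(-11 + 81) = -54/100*70 = -54*1/100*70 = -27/50*70 = -189/5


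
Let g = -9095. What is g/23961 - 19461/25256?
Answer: -99429763/86451288 ≈ -1.1501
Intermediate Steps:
g/23961 - 19461/25256 = -9095/23961 - 19461/25256 = -99429763/86451288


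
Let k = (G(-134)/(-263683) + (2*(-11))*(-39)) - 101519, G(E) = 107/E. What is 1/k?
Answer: -35333522/3556707657935 ≈ -9.9343e-6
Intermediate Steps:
k = -3556707657935/35333522 (k = ((107/(-134))/(-263683) + (2*(-11))*(-39)) - 101519 = ((107*(-1/134))*(-1/263683) - 22*(-39)) - 101519 = (-107/134*(-1/263683) + 858) - 101519 = (107/35333522 + 858) - 101519 = 30316161983/35333522 - 101519 = -3556707657935/35333522 ≈ -1.0066e+5)
1/k = 1/(-3556707657935/35333522) = -35333522/3556707657935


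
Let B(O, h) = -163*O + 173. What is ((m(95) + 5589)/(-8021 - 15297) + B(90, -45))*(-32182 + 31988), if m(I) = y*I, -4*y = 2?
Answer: 65581037975/23318 ≈ 2.8125e+6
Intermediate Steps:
y = -½ (y = -¼*2 = -½ ≈ -0.50000)
m(I) = -I/2
B(O, h) = 173 - 163*O
((m(95) + 5589)/(-8021 - 15297) + B(90, -45))*(-32182 + 31988) = ((-½*95 + 5589)/(-8021 - 15297) + (173 - 163*90))*(-32182 + 31988) = ((-95/2 + 5589)/(-23318) + (173 - 14670))*(-194) = ((11083/2)*(-1/23318) - 14497)*(-194) = (-11083/46636 - 14497)*(-194) = -676093175/46636*(-194) = 65581037975/23318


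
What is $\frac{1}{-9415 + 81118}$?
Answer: $\frac{1}{71703} \approx 1.3946 \cdot 10^{-5}$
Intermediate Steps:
$\frac{1}{-9415 + 81118} = \frac{1}{71703}$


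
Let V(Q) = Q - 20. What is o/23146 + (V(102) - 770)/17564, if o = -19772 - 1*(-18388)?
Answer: -5029128/50817043 ≈ -0.098965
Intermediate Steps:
V(Q) = -20 + Q
o = -1384 (o = -19772 + 18388 = -1384)
o/23146 + (V(102) - 770)/17564 = -1384/23146 + ((-20 + 102) - 770)/17564 = -1384*1/23146 + (82 - 770)*(1/17564) = -692/11573 - 688*1/17564 = -692/11573 - 172/4391 = -5029128/50817043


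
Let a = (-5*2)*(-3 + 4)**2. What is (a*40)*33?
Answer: -13200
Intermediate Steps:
a = -10 (a = -10*1**2 = -10*1 = -10)
(a*40)*33 = -10*40*33 = -400*33 = -13200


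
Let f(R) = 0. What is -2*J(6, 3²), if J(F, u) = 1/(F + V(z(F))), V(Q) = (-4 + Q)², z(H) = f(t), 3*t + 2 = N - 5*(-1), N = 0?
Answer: -1/11 ≈ -0.090909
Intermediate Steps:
t = 1 (t = -⅔ + (0 - 5*(-1))/3 = -⅔ + (0 + 5)/3 = -⅔ + (⅓)*5 = -⅔ + 5/3 = 1)
z(H) = 0
J(F, u) = 1/(16 + F) (J(F, u) = 1/(F + (-4 + 0)²) = 1/(F + (-4)²) = 1/(F + 16) = 1/(16 + F))
-2*J(6, 3²) = -2/(16 + 6) = -2/22 = -2*1/22 = -1/11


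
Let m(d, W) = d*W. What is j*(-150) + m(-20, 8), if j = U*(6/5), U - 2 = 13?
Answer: -2860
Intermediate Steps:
U = 15 (U = 2 + 13 = 15)
j = 18 (j = 15*(6/5) = 18)
m(d, W) = W*d
j*(-150) + m(-20, 8) = 18*(-150) + 8*(-20) = -2700 - 160 = -2860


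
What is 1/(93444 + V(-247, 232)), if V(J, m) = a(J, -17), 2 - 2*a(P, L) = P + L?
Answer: 1/93577 ≈ 1.0686e-5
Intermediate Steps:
a(P, L) = 1 - L/2 - P/2 (a(P, L) = 1 - (P + L)/2 = 1 - (L + P)/2 = 1 + (-L/2 - P/2) = 1 - L/2 - P/2)
V(J, m) = 19/2 - J/2 (V(J, m) = 1 - ½*(-17) - J/2 = 1 + 17/2 - J/2 = 19/2 - J/2)
1/(93444 + V(-247, 232)) = 1/(93444 + (19/2 - ½*(-247))) = 1/(93444 + (19/2 + 247/2)) = 1/(93444 + 133) = 1/93577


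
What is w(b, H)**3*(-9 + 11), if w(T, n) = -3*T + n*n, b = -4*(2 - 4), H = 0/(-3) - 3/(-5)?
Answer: -412850142/15625 ≈ -26422.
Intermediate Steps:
H = 3/5 (H = 0*(-1/3) - 3*(-1/5) = 0 + 3/5 = 3/5 ≈ 0.60000)
b = 8 (b = -4*(-2) = 8)
w(T, n) = n**2 - 3*T (w(T, n) = -3*T + n**2 = n**2 - 3*T)
w(b, H)**3*(-9 + 11) = ((3/5)**2 - 3*8)**3*(-9 + 11) = (9/25 - 24)**3*2 = (-591/25)**3*2 = -206425071/15625*2 = -412850142/15625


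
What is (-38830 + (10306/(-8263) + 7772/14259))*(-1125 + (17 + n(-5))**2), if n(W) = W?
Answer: 1496062780379256/39274039 ≈ 3.8093e+7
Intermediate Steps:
(-38830 + (10306/(-8263) + 7772/14259))*(-1125 + (17 + n(-5))**2) = (-38830 + (10306/(-8263) + 7772/14259))*(-1125 + (17 - 5)**2) = (-38830 + (10306*(-1/8263) + 7772*(1/14259)))*(-1125 + 12**2) = (-38830 + (-10306/8263 + 7772/14259))*(-1125 + 144) = (-38830 - 82733218/117822117)*(-981) = -4575115536328/117822117*(-981) = 1496062780379256/39274039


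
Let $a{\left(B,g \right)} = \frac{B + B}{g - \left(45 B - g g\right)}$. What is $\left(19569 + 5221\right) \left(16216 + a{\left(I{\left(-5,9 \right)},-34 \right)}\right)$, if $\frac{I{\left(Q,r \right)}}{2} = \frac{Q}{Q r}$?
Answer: $\frac{502895307035}{1251} \approx 4.0199 \cdot 10^{8}$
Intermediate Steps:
$I{\left(Q,r \right)} = \frac{2}{r}$ ($I{\left(Q,r \right)} = 2 \frac{Q}{Q r} = 2 Q \frac{1}{Q r} = \frac{2}{r}$)
$a{\left(B,g \right)} = \frac{2 B}{g + g^{2} - 45 B}$ ($a{\left(B,g \right)} = \frac{2 B}{g - \left(- g^{2} + 45 B\right)} = \frac{2 B}{g + g^{2} - 45 B}$)
$\left(19569 + 5221\right) \left(16216 + a{\left(I{\left(-5,9 \right)},-34 \right)}\right) = \left(19569 + 5221\right) \left(16216 + \frac{2 \cdot \frac{2}{9}}{-34 + \left(-34\right)^{2} - 45 \cdot \frac{2}{9}}\right) = 24790 \left(16216 + \frac{2 \cdot 2 \cdot \frac{1}{9}}{-34 + 1156 - 45 \cdot 2 \cdot \frac{1}{9}}\right) = 24790 \left(16216 + 2 \cdot \frac{2}{9} \frac{1}{-34 + 1156 - 10}\right) = 24790 \left(16216 + 2 \cdot \frac{2}{9} \cdot \frac{1}{1112}\right) = 24790 \left(16216 + \frac{1}{2502}\right) = 24790 \cdot \frac{40572433}{2502} = \frac{502895307035}{1251}$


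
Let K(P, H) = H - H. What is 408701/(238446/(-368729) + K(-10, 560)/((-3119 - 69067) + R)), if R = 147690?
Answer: -150699911029/238446 ≈ -6.3201e+5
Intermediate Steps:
K(P, H) = 0
408701/(238446/(-368729) + K(-10, 560)/((-3119 - 69067) + R)) = 408701/(238446/(-368729) + 0/((-3119 - 69067) + 147690)) = 408701/(238446*(-1/368729) + 0/(-72186 + 147690)) = 408701/(-238446/368729 + 0/75504) = 408701/(-238446/368729 + 0*(1/75504)) = 408701/(-238446/368729 + 0) = 408701/(-238446/368729) = 408701*(-368729/238446) = -150699911029/238446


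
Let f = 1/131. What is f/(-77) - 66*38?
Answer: -25298197/10087 ≈ -2508.0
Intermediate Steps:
f = 1/131 ≈ 0.0076336
f/(-77) - 66*38 = (1/131)/(-77) - 66*38 = (1/131)*(-1/77) - 2508 = -1/10087 - 2508 = -25298197/10087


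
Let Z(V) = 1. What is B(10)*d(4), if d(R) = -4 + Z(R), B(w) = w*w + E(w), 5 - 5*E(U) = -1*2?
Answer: -1521/5 ≈ -304.20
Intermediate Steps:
E(U) = 7/5 (E(U) = 1 - (-1)*2/5 = 1 - ⅕*(-2) = 1 + ⅖ = 7/5)
B(w) = 7/5 + w² (B(w) = w*w + 7/5 = w² + 7/5 = 7/5 + w²)
d(R) = -3 (d(R) = -4 + 1 = -3)
B(10)*d(4) = (7/5 + 10²)*(-3) = (7/5 + 100)*(-3) = (507/5)*(-3) = -1521/5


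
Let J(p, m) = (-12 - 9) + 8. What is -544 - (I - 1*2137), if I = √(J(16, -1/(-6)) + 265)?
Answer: 1593 - 6*√7 ≈ 1577.1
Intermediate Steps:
J(p, m) = -13 (J(p, m) = -21 + 8 = -13)
I = 6*√7 (I = √(-13 + 265) = √252 = 6*√7 ≈ 15.875)
-544 - (I - 1*2137) = -544 - (6*√7 - 1*2137) = -544 - (6*√7 - 2137) = -544 - (-2137 + 6*√7) = -544 + (2137 - 6*√7) = 1593 - 6*√7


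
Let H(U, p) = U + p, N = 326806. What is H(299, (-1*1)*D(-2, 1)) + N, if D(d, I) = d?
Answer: 327107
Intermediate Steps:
H(299, (-1*1)*D(-2, 1)) + N = (299 - 1*1*(-2)) + 326806 = (299 - 1*(-2)) + 326806 = (299 + 2) + 326806 = 301 + 326806 = 327107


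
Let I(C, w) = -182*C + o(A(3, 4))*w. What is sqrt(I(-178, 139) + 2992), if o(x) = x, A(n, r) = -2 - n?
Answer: sqrt(34693) ≈ 186.26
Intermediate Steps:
I(C, w) = -182*C - 5*w (I(C, w) = -182*C + (-2 - 1*3)*w = -182*C + (-2 - 3)*w = -182*C - 5*w)
sqrt(I(-178, 139) + 2992) = sqrt((-182*(-178) - 5*139) + 2992) = sqrt((32396 - 695) + 2992) = sqrt(31701 + 2992) = sqrt(34693)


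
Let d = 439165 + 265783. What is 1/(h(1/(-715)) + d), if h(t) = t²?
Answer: 511225/360387041301 ≈ 1.4185e-6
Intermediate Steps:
d = 704948
1/(h(1/(-715)) + d) = 1/((1/(-715))² + 704948) = 1/((-1/715)² + 704948) = 1/(1/511225 + 704948) = 1/(360387041301/511225) = 511225/360387041301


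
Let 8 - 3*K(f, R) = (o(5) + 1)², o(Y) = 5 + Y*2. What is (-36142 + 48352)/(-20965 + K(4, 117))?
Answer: -36630/63143 ≈ -0.58011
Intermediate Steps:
o(Y) = 5 + 2*Y
K(f, R) = -248/3 (K(f, R) = 8/3 - ((5 + 2*5) + 1)²/3 = 8/3 - ((5 + 10) + 1)²/3 = 8/3 - (15 + 1)²/3 = 8/3 - ⅓*16² = 8/3 - ⅓*256 = 8/3 - 256/3 = -248/3)
(-36142 + 48352)/(-20965 + K(4, 117)) = (-36142 + 48352)/(-20965 - 248/3) = 12210/(-63143/3) = 12210*(-3/63143) = -36630/63143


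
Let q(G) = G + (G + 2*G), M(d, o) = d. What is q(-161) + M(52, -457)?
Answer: -592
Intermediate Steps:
q(G) = 4*G (q(G) = G + 3*G = 4*G)
q(-161) + M(52, -457) = 4*(-161) + 52 = -644 + 52 = -592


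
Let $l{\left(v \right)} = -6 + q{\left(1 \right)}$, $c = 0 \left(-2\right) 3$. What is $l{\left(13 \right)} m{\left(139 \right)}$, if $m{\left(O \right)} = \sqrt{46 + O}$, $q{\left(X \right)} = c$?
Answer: $- 6 \sqrt{185} \approx -81.609$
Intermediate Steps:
$c = 0$ ($c = 0 \cdot 3 = 0$)
$q{\left(X \right)} = 0$
$l{\left(v \right)} = -6$ ($l{\left(v \right)} = -6 + 0 = -6$)
$l{\left(13 \right)} m{\left(139 \right)} = - 6 \sqrt{46 + 139} = - 6 \sqrt{185}$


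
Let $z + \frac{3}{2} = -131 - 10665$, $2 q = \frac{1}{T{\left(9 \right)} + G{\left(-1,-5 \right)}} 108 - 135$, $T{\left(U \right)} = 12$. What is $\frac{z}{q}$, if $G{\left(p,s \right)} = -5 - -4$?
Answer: $\frac{237545}{1377} \approx 172.51$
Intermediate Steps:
$G{\left(p,s \right)} = -1$ ($G{\left(p,s \right)} = -5 + 4 = -1$)
$q = - \frac{1377}{22}$ ($q = \frac{\frac{1}{12 - 1} \cdot 108 - 135}{2} = \frac{\frac{1}{11} \cdot 108 - 135}{2} = \frac{\frac{108}{11} - 135}{2} = \frac{1}{2} \left(- \frac{1377}{11}\right) = - \frac{1377}{22} \approx -62.591$)
$z = - \frac{21595}{2}$ ($z = - \frac{3}{2} - 10796 = - \frac{21595}{2} \approx -10798.0$)
$\frac{z}{q} = - \frac{21595}{2 \left(- \frac{1377}{22}\right)} = \left(- \frac{21595}{2}\right) \left(- \frac{22}{1377}\right) = \frac{237545}{1377}$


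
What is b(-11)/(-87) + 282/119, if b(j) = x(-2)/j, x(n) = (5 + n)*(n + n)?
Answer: 89482/37961 ≈ 2.3572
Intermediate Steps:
x(n) = 2*n*(5 + n) (x(n) = (5 + n)*(2*n) = 2*n*(5 + n))
b(j) = -12/j (b(j) = (2*(-2)*(5 - 2))/j = (2*(-2)*3)/j = -12/j)
b(-11)/(-87) + 282/119 = -12/(-11)/(-87) + 282/119 = -12*(-1/11)*(-1/87) + 282*(1/119) = (12/11)*(-1/87) + 282/119 = -4/319 + 282/119 = 89482/37961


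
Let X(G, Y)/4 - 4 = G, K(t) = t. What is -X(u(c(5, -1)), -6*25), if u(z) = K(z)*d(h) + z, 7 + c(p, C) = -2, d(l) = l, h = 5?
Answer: 200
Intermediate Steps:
c(p, C) = -9 (c(p, C) = -7 - 2 = -9)
u(z) = 6*z (u(z) = z*5 + z = 5*z + z = 6*z)
X(G, Y) = 16 + 4*G
-X(u(c(5, -1)), -6*25) = -(16 + 4*(6*(-9))) = -(16 + 4*(-54)) = -(16 - 216) = -1*(-200) = 200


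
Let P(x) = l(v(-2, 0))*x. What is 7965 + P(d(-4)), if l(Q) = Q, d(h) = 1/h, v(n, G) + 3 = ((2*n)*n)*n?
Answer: 31879/4 ≈ 7969.8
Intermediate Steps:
v(n, G) = -3 + 2*n³ (v(n, G) = -3 + ((2*n)*n)*n = -3 + (2*n²)*n = -3 + 2*n³)
P(x) = -19*x (P(x) = (-3 + 2*(-2)³)*x = (-3 + 2*(-8))*x = (-3 - 16)*x = -19*x)
7965 + P(d(-4)) = 7965 - 19/(-4) = 7965 - 19*(-¼) = 7965 + 19/4 = 31879/4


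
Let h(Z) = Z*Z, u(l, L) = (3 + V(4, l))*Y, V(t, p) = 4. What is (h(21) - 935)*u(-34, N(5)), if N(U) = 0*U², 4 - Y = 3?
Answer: -3458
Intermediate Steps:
Y = 1 (Y = 4 - 1*3 = 4 - 3 = 1)
N(U) = 0
u(l, L) = 7 (u(l, L) = (3 + 4)*1 = 7*1 = 7)
h(Z) = Z²
(h(21) - 935)*u(-34, N(5)) = (21² - 935)*7 = (441 - 935)*7 = -494*7 = -3458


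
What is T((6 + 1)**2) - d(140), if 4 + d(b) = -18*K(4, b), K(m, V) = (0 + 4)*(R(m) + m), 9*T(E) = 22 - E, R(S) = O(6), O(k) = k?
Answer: 721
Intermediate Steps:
R(S) = 6
T(E) = 22/9 - E/9 (T(E) = (22 - E)/9 = 22/9 - E/9)
K(m, V) = 24 + 4*m (K(m, V) = (0 + 4)*(6 + m) = 4*(6 + m) = 24 + 4*m)
d(b) = -724 (d(b) = -4 - 18*(24 + 4*4) = -4 - 18*(24 + 16) = -4 - 18*40 = -4 - 720 = -724)
T((6 + 1)**2) - d(140) = (22/9 - (6 + 1)**2/9) - 1*(-724) = (22/9 - 1/9*7**2) + 724 = (22/9 - 1/9*49) + 724 = (22/9 - 49/9) + 724 = -3 + 724 = 721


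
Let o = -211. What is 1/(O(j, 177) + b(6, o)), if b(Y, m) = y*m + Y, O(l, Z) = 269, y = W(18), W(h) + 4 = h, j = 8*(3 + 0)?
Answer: -1/2679 ≈ -0.00037327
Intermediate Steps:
j = 24 (j = 8*3 = 24)
W(h) = -4 + h
y = 14 (y = -4 + 18 = 14)
b(Y, m) = Y + 14*m (b(Y, m) = 14*m + Y = Y + 14*m)
1/(O(j, 177) + b(6, o)) = 1/(269 + (6 + 14*(-211))) = 1/(269 + (6 - 2954)) = 1/(269 - 2948) = 1/(-2679) = -1/2679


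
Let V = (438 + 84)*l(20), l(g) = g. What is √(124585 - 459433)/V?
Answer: 4*I*√327/1305 ≈ 0.055427*I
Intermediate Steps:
V = 10440 (V = (438 + 84)*20 = 522*20 = 10440)
√(124585 - 459433)/V = √(124585 - 459433)/10440 = √(-334848)*(1/10440) = (32*I*√327)*(1/10440) = 4*I*√327/1305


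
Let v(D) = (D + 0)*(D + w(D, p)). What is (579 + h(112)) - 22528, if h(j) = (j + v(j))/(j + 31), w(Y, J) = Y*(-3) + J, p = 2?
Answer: -243343/11 ≈ -22122.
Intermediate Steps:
w(Y, J) = J - 3*Y (w(Y, J) = -3*Y + J = J - 3*Y)
v(D) = D*(2 - 2*D) (v(D) = (D + 0)*(D + (2 - 3*D)) = D*(2 - 2*D))
h(j) = (j + 2*j*(1 - j))/(31 + j) (h(j) = (j + 2*j*(1 - j))/(j + 31) = (j + 2*j*(1 - j))/(31 + j))
(579 + h(112)) - 22528 = (579 + 112*(3 - 2*112)/(31 + 112)) - 22528 = (579 + 112*(3 - 224)/143) - 22528 = (579 + 112*(1/143)*(-221)) - 22528 = (579 - 1904/11) - 22528 = 4465/11 - 22528 = -243343/11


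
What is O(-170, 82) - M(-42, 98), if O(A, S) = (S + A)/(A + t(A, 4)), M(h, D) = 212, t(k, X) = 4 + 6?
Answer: -4229/20 ≈ -211.45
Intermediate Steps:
t(k, X) = 10
O(A, S) = (A + S)/(10 + A) (O(A, S) = (S + A)/(A + 10) = (A + S)/(10 + A))
O(-170, 82) - M(-42, 98) = (-170 + 82)/(10 - 170) - 1*212 = -88/(-160) - 212 = -1/160*(-88) - 212 = 11/20 - 212 = -4229/20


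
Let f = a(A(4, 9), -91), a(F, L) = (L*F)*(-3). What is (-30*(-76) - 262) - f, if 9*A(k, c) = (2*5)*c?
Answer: -712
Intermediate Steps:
A(k, c) = 10*c/9 (A(k, c) = ((2*5)*c)/9 = (10*c)/9 = 10*c/9)
a(F, L) = -3*F*L (a(F, L) = (F*L)*(-3) = -3*F*L)
f = 2730 (f = -3*(10/9)*9*(-91) = -3*10*(-91) = 2730)
(-30*(-76) - 262) - f = (-30*(-76) - 262) - 1*2730 = (2280 - 262) - 2730 = 2018 - 2730 = -712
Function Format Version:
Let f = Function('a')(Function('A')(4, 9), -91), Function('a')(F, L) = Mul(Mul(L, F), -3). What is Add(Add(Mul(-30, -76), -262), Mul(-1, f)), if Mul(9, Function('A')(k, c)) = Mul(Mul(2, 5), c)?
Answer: -712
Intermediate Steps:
Function('A')(k, c) = Mul(Rational(10, 9), c) (Function('A')(k, c) = Mul(Rational(1, 9), Mul(Mul(2, 5), c)) = Mul(Rational(1, 9), Mul(10, c)) = Mul(Rational(10, 9), c))
Function('a')(F, L) = Mul(-3, F, L) (Function('a')(F, L) = Mul(Mul(F, L), -3) = Mul(-3, F, L))
f = 2730 (f = Mul(-3, Mul(Rational(10, 9), 9), -91) = Mul(-3, 10, -91) = 2730)
Add(Add(Mul(-30, -76), -262), Mul(-1, f)) = Add(Add(Mul(-30, -76), -262), Mul(-1, 2730)) = Add(Add(2280, -262), -2730) = Add(2018, -2730) = -712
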